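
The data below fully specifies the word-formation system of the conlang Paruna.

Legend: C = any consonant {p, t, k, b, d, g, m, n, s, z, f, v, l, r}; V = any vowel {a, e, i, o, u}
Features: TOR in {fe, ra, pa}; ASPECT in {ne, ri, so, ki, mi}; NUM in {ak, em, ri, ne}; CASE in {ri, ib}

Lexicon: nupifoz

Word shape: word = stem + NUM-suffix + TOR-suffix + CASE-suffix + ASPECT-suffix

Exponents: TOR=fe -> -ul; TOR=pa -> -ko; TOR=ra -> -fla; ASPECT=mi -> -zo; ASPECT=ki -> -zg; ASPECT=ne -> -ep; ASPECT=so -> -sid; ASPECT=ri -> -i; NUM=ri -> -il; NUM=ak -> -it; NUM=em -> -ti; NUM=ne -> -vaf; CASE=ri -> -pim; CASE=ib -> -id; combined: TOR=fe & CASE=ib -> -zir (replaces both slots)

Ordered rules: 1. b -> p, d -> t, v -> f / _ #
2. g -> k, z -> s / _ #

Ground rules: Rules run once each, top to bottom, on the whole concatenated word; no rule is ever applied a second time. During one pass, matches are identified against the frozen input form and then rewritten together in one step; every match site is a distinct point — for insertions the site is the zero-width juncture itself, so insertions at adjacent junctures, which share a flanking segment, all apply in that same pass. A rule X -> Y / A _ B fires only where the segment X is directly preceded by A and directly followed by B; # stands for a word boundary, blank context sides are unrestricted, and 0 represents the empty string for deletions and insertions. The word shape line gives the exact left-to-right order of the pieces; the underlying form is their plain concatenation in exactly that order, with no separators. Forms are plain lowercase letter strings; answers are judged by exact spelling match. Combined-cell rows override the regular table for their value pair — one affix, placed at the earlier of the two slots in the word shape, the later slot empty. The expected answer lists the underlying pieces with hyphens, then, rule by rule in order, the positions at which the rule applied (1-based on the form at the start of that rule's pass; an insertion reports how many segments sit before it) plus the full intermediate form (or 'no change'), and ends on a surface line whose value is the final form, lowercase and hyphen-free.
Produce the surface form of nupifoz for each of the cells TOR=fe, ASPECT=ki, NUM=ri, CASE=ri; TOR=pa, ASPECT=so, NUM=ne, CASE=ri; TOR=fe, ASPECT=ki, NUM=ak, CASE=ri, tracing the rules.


cell TOR=fe, ASPECT=ki, NUM=ri, CASE=ri:
underlying: nupifoz-il-ul-pim-zg
1. b -> p, d -> t, v -> f / _ #: no change
2. g -> k, z -> s / _ #: fires at position(s) 16: nupifozilulpimzk
surface: nupifozilulpimzk

cell TOR=pa, ASPECT=so, NUM=ne, CASE=ri:
underlying: nupifoz-vaf-ko-pim-sid
1. b -> p, d -> t, v -> f / _ #: fires at position(s) 18: nupifozvafkopimsit
2. g -> k, z -> s / _ #: no change
surface: nupifozvafkopimsit

cell TOR=fe, ASPECT=ki, NUM=ak, CASE=ri:
underlying: nupifoz-it-ul-pim-zg
1. b -> p, d -> t, v -> f / _ #: no change
2. g -> k, z -> s / _ #: fires at position(s) 16: nupifozitulpimzk
surface: nupifozitulpimzk


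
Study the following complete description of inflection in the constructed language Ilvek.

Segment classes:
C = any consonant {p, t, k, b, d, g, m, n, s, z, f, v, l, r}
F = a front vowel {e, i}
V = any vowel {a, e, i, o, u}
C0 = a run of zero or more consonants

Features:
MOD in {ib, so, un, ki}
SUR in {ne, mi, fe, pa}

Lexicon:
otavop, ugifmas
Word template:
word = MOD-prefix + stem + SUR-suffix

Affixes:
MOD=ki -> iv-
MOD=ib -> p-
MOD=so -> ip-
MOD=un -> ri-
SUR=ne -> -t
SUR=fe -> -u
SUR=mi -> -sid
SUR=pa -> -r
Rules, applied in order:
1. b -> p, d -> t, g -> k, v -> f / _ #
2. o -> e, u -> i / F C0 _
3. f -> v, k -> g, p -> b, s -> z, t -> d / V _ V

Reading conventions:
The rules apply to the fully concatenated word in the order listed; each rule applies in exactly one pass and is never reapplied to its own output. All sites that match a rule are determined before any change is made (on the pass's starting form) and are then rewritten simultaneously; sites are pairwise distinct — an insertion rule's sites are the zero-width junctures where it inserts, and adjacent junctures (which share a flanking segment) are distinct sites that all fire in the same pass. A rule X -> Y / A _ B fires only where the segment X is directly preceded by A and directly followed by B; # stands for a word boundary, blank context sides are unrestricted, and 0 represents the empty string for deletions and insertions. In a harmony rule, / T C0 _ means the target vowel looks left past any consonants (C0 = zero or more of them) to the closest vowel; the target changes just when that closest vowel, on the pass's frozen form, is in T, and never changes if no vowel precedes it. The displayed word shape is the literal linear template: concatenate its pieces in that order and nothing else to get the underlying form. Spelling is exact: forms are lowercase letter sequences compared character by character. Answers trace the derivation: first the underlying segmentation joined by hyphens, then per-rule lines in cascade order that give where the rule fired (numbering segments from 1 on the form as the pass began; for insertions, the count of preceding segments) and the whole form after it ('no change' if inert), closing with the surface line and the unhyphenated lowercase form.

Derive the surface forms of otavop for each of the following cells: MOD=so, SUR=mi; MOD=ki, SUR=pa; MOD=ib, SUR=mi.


cell MOD=so, SUR=mi:
underlying: ip-otavop-sid
1. b -> p, d -> t, g -> k, v -> f / _ #: fires at position(s) 11: ipotavopsit
2. o -> e, u -> i / F C0 _: fires at position(s) 3: ipetavopsit
3. f -> v, k -> g, p -> b, s -> z, t -> d / V _ V: fires at position(s) 2, 4: ibedavopsit
surface: ibedavopsit

cell MOD=ki, SUR=pa:
underlying: iv-otavop-r
1. b -> p, d -> t, g -> k, v -> f / _ #: no change
2. o -> e, u -> i / F C0 _: fires at position(s) 3: ivetavopr
3. f -> v, k -> g, p -> b, s -> z, t -> d / V _ V: fires at position(s) 4: ivedavopr
surface: ivedavopr

cell MOD=ib, SUR=mi:
underlying: p-otavop-sid
1. b -> p, d -> t, g -> k, v -> f / _ #: fires at position(s) 10: potavopsit
2. o -> e, u -> i / F C0 _: no change
3. f -> v, k -> g, p -> b, s -> z, t -> d / V _ V: fires at position(s) 3: podavopsit
surface: podavopsit


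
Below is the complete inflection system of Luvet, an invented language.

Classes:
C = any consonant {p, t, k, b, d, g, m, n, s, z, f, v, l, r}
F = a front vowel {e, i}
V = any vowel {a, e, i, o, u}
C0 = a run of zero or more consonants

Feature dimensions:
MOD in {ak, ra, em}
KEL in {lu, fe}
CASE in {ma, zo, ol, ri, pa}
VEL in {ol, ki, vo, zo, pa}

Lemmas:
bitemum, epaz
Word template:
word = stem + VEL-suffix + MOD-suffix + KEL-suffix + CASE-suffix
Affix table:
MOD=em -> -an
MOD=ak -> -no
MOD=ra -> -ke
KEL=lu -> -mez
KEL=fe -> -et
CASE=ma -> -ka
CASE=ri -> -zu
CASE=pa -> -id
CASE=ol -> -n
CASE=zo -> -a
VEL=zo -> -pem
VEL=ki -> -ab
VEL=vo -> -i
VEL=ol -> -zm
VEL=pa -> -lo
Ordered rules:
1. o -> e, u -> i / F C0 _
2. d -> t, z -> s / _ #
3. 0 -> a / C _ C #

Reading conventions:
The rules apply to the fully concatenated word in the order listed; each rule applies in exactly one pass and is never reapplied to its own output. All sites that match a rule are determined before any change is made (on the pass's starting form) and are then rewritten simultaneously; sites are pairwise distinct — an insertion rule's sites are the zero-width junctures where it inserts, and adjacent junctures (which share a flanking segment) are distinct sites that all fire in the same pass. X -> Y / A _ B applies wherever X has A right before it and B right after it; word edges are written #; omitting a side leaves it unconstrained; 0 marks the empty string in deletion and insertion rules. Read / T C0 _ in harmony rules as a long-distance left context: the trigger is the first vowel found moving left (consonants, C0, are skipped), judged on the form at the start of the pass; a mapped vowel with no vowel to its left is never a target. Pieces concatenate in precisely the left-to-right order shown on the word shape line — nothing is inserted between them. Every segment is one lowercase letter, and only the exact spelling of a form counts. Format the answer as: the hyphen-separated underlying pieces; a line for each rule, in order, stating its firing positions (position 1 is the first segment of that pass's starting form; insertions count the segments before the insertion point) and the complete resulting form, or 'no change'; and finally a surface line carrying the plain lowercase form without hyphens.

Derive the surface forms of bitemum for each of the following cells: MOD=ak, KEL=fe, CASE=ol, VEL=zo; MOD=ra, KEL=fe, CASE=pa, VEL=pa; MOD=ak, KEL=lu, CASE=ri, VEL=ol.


cell MOD=ak, KEL=fe, CASE=ol, VEL=zo:
underlying: bitemum-pem-no-et-n
1. o -> e, u -> i / F C0 _: fires at position(s) 6, 12: bitemimpemneetn
2. d -> t, z -> s / _ #: no change
3. 0 -> a / C _ C #: inserts after position(s) 14: bitemimpemneetan
surface: bitemimpemneetan

cell MOD=ra, KEL=fe, CASE=pa, VEL=pa:
underlying: bitemum-lo-ke-et-id
1. o -> e, u -> i / F C0 _: fires at position(s) 6: bitemimlokeetid
2. d -> t, z -> s / _ #: fires at position(s) 15: bitemimlokeetit
3. 0 -> a / C _ C #: no change
surface: bitemimlokeetit

cell MOD=ak, KEL=lu, CASE=ri, VEL=ol:
underlying: bitemum-zm-no-mez-zu
1. o -> e, u -> i / F C0 _: fires at position(s) 6, 16: bitemimzmnomezzi
2. d -> t, z -> s / _ #: no change
3. 0 -> a / C _ C #: no change
surface: bitemimzmnomezzi


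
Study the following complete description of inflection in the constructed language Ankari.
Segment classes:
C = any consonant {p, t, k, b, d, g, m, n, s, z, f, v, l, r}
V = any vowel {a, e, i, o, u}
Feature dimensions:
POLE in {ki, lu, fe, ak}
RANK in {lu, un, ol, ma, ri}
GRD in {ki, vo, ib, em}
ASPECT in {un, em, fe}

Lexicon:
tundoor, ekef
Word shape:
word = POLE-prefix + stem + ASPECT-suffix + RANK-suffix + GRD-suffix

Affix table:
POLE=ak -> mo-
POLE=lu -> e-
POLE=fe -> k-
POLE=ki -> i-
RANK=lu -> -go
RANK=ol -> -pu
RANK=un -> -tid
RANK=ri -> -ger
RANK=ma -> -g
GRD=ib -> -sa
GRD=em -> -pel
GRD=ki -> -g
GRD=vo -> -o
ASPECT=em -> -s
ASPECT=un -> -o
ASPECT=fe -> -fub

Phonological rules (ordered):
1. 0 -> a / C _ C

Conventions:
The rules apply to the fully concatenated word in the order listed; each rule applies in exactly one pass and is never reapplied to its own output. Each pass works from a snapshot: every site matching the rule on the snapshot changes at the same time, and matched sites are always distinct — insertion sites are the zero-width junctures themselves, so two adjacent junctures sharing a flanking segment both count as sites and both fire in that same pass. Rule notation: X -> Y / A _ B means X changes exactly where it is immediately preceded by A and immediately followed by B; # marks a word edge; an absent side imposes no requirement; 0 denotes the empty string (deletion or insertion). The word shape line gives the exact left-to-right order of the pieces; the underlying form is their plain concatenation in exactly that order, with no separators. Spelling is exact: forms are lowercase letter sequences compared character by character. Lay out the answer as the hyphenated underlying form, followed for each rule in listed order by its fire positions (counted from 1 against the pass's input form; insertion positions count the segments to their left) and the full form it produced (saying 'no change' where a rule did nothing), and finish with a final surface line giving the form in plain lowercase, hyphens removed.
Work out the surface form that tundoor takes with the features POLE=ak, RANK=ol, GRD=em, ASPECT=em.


underlying: mo-tundoor-s-pu-pel
1. 0 -> a / C _ C: inserts after position(s) 5, 9, 10: motunadoorasapupel
surface: motunadoorasapupel


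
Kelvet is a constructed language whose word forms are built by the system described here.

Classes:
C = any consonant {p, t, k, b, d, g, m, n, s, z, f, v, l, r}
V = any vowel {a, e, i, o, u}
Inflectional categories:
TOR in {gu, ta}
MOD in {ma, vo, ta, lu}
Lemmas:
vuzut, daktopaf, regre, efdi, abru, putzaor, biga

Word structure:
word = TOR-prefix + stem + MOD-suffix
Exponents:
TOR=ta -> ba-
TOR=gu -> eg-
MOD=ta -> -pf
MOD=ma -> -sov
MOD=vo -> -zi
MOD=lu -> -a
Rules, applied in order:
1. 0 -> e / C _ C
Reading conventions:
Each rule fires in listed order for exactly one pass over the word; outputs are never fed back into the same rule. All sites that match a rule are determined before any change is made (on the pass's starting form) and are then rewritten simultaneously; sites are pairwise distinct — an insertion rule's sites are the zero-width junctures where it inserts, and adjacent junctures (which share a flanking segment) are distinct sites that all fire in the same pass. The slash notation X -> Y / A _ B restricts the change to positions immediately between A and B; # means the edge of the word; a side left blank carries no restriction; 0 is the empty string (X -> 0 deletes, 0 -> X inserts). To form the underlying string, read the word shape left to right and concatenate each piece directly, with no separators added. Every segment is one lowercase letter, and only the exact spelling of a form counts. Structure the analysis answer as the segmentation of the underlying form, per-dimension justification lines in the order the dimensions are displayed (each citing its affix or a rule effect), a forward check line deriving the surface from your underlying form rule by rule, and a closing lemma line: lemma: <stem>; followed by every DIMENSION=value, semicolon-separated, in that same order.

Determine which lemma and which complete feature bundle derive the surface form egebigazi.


underlying: eg-biga-zi
TOR=gu - signalled by the affix eg-
MOD=vo - signalled by the affix -zi
check: egbigazi -> egebigazi
lemma: biga; TOR=gu; MOD=vo


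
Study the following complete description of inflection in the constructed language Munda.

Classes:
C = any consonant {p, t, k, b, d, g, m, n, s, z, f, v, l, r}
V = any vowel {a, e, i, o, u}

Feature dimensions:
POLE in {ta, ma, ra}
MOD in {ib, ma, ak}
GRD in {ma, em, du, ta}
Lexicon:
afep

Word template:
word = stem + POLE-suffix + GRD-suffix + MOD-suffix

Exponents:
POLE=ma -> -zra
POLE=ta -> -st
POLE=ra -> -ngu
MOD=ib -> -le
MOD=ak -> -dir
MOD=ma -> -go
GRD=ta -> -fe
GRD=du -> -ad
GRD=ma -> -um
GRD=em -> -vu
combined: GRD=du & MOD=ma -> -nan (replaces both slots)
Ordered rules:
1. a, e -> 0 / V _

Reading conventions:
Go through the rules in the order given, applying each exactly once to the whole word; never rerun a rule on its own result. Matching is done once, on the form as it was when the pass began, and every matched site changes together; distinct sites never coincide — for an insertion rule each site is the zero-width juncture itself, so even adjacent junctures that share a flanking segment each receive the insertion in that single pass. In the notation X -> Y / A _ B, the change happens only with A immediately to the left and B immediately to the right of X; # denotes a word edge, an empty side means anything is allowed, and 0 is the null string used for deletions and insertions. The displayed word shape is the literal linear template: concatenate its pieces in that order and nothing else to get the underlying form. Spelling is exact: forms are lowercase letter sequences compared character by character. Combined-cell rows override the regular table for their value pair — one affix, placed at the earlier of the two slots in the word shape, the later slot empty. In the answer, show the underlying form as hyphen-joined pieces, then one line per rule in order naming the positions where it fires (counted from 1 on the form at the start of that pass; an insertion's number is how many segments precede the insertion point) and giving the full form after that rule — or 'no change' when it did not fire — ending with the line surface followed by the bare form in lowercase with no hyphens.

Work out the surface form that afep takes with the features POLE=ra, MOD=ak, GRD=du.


underlying: afep-ngu-ad-dir
1. a, e -> 0 / V _: fires at position(s) 8: afepnguddir
surface: afepnguddir


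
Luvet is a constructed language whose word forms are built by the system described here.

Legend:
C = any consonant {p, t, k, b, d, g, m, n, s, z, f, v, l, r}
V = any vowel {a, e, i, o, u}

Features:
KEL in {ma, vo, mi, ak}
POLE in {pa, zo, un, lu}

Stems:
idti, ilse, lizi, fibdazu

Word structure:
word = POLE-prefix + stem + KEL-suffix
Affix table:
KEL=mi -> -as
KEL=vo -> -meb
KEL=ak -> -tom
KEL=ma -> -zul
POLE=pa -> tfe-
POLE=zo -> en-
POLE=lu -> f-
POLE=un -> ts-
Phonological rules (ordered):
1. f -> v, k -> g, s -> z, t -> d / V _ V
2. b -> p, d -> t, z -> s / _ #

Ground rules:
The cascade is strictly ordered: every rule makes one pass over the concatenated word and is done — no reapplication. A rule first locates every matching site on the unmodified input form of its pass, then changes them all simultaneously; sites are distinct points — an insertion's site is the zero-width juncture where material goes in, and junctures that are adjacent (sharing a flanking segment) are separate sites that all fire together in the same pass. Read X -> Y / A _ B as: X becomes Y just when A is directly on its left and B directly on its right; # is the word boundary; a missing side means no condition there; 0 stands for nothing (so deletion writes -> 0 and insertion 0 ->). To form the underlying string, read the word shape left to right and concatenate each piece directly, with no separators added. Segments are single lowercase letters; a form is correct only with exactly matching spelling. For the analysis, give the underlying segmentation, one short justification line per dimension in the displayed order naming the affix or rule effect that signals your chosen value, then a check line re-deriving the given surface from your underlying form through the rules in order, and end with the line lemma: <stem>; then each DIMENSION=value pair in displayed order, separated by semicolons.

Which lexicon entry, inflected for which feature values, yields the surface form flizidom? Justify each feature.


underlying: f-lizi-tom
KEL=ak - signalled by the affix -tom
POLE=lu - signalled by the affix f-
check: flizitom -> flizidom -> flizidom
lemma: lizi; KEL=ak; POLE=lu


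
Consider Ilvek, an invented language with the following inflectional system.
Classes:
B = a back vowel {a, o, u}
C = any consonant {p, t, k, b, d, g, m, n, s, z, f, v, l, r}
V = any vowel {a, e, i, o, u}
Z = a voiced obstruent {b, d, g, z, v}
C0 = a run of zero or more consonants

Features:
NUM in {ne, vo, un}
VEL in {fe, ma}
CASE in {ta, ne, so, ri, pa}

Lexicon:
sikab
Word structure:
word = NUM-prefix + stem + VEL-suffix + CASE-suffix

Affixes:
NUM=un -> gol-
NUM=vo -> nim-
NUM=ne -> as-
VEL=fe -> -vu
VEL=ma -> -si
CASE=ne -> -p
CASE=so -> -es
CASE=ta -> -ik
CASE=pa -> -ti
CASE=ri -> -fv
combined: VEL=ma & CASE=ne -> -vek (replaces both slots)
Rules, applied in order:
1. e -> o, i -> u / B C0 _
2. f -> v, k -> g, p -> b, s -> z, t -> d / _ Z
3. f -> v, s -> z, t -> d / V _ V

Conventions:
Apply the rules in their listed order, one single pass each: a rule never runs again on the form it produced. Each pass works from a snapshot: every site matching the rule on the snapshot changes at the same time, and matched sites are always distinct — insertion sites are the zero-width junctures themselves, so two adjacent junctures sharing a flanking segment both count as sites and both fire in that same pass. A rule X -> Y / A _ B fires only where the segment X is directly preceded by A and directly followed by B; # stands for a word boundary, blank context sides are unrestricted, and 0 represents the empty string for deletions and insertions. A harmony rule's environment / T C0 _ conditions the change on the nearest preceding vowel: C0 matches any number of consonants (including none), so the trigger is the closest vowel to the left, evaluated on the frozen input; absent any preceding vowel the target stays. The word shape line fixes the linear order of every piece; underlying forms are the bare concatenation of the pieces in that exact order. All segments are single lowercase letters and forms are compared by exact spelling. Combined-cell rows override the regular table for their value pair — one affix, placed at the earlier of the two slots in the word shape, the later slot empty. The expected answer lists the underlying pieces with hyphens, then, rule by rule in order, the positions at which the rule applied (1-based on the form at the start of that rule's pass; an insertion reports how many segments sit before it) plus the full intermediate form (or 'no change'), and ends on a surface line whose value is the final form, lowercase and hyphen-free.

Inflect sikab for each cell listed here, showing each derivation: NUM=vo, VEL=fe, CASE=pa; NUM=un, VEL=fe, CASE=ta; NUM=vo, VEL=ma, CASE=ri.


cell NUM=vo, VEL=fe, CASE=pa:
underlying: nim-sikab-vu-ti
1. e -> o, i -> u / B C0 _: fires at position(s) 12: nimsikabvutu
2. f -> v, k -> g, p -> b, s -> z, t -> d / _ Z: no change
3. f -> v, s -> z, t -> d / V _ V: fires at position(s) 11: nimsikabvudu
surface: nimsikabvudu

cell NUM=un, VEL=fe, CASE=ta:
underlying: gol-sikab-vu-ik
1. e -> o, i -> u / B C0 _: fires at position(s) 5, 11: golsukabvuuk
2. f -> v, k -> g, p -> b, s -> z, t -> d / _ Z: no change
3. f -> v, s -> z, t -> d / V _ V: no change
surface: golsukabvuuk

cell NUM=vo, VEL=ma, CASE=ri:
underlying: nim-sikab-si-fv
1. e -> o, i -> u / B C0 _: fires at position(s) 10: nimsikabsufv
2. f -> v, k -> g, p -> b, s -> z, t -> d / _ Z: fires at position(s) 11: nimsikabsuvv
3. f -> v, s -> z, t -> d / V _ V: no change
surface: nimsikabsuvv


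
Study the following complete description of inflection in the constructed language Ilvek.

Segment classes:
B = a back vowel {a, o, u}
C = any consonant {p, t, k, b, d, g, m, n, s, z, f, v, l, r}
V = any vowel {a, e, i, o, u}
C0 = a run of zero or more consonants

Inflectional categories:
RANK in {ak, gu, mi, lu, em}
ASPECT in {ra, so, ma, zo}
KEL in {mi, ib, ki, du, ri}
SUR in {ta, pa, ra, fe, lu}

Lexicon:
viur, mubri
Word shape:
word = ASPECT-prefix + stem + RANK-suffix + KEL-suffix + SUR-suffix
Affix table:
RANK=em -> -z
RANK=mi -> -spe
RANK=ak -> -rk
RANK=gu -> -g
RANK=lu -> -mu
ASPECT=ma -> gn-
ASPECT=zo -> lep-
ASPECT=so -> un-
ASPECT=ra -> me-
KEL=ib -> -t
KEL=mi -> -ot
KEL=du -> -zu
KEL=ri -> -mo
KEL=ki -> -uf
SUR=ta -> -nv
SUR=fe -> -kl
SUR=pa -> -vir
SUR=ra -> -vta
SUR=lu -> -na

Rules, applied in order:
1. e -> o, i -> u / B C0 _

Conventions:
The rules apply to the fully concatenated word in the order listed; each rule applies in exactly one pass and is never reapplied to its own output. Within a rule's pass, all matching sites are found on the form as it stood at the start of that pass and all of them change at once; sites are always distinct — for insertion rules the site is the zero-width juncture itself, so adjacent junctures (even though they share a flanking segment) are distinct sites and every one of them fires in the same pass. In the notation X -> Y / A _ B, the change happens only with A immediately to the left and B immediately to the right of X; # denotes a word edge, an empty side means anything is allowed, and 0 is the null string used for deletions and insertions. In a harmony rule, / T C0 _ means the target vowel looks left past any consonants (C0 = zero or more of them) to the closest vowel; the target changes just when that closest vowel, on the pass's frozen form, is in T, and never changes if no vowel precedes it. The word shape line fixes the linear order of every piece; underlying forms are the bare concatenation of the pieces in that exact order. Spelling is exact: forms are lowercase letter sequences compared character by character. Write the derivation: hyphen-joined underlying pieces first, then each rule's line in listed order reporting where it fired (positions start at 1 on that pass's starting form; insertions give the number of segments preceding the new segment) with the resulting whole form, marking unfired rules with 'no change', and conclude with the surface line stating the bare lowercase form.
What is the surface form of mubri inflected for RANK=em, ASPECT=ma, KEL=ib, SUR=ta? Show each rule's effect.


underlying: gn-mubri-z-t-nv
1. e -> o, i -> u / B C0 _: fires at position(s) 7: gnmubruztnv
surface: gnmubruztnv


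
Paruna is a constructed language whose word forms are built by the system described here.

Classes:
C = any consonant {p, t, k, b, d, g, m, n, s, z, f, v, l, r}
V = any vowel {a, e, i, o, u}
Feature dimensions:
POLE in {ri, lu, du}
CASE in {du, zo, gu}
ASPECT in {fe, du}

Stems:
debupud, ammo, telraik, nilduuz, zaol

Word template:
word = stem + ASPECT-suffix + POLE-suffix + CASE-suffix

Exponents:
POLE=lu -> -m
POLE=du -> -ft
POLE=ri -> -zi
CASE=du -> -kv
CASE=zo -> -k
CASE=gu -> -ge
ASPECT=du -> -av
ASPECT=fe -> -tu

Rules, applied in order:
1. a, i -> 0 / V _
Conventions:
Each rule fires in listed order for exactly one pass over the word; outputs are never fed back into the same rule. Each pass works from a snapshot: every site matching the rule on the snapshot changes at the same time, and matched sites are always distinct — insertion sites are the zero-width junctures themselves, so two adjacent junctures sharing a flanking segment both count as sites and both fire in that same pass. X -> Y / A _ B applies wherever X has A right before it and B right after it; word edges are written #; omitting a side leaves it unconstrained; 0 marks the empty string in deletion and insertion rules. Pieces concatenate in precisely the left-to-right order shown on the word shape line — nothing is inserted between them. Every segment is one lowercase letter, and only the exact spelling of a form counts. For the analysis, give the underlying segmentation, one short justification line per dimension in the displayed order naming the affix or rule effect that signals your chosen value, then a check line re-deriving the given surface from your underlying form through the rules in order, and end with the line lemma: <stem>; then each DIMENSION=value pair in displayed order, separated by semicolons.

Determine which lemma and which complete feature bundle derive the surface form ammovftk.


underlying: ammo-av-ft-k
POLE=du - signalled by the affix -ft
CASE=zo - signalled by the affix -k
ASPECT=du - signalled by the affix -av
check: ammoavftk -> ammovftk
lemma: ammo; POLE=du; CASE=zo; ASPECT=du


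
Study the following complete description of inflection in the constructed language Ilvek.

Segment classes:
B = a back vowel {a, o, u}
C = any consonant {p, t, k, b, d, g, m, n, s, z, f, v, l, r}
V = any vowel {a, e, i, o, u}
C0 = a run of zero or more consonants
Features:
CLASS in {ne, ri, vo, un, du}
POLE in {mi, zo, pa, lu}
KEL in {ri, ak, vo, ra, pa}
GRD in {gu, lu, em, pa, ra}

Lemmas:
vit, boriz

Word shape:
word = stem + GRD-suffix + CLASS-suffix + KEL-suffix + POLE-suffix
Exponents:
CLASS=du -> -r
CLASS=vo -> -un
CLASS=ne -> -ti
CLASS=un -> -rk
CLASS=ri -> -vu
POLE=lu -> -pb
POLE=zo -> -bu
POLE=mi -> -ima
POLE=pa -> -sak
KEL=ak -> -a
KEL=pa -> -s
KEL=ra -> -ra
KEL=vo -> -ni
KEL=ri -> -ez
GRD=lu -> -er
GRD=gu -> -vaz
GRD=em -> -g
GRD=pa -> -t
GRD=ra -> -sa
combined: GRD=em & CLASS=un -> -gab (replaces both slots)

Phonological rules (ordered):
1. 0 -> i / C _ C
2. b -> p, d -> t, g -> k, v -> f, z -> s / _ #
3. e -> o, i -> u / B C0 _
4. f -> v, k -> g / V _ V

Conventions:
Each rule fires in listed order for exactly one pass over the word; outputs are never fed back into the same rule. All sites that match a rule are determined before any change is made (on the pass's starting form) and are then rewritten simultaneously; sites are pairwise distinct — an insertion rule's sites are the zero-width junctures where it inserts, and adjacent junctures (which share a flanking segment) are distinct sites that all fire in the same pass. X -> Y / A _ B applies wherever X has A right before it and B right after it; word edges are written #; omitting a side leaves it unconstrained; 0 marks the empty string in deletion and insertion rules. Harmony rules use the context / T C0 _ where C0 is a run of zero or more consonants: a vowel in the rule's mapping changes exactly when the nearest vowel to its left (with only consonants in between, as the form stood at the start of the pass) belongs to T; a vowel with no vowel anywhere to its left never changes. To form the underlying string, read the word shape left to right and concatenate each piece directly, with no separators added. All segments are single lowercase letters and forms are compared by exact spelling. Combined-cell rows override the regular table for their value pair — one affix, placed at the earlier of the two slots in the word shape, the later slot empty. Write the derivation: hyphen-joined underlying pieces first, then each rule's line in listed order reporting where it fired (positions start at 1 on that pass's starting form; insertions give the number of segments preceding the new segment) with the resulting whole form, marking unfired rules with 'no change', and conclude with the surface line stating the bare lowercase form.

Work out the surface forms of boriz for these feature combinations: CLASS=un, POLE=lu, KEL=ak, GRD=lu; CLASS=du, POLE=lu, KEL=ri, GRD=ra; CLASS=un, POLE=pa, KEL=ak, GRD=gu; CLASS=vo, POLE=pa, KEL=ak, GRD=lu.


cell CLASS=un, POLE=lu, KEL=ak, GRD=lu:
underlying: boriz-er-rk-a-pb
1. 0 -> i / C _ C: inserts after position(s) 7, 8, 11: borizeririkapib
2. b -> p, d -> t, g -> k, v -> f, z -> s / _ #: fires at position(s) 15: borizeririkapip
3. e -> o, i -> u / B C0 _: fires at position(s) 4, 14: boruzeririkapup
4. f -> v, k -> g / V _ V: fires at position(s) 11: boruzeririgapup
surface: boruzeririgapup

cell CLASS=du, POLE=lu, KEL=ri, GRD=ra:
underlying: boriz-sa-r-ez-pb
1. 0 -> i / C _ C: inserts after position(s) 5, 10, 11: borizisarezipib
2. b -> p, d -> t, g -> k, v -> f, z -> s / _ #: fires at position(s) 15: borizisarezipip
3. e -> o, i -> u / B C0 _: fires at position(s) 4, 10: boruzisarozipip
4. f -> v, k -> g / V _ V: no change
surface: boruzisarozipip

cell CLASS=un, POLE=pa, KEL=ak, GRD=gu:
underlying: boriz-vaz-rk-a-sak
1. 0 -> i / C _ C: inserts after position(s) 5, 8, 9: borizivazirikasak
2. b -> p, d -> t, g -> k, v -> f, z -> s / _ #: no change
3. e -> o, i -> u / B C0 _: fires at position(s) 4, 10: boruzivazurikasak
4. f -> v, k -> g / V _ V: fires at position(s) 13: boruzivazurigasak
surface: boruzivazurigasak

cell CLASS=vo, POLE=pa, KEL=ak, GRD=lu:
underlying: boriz-er-un-a-sak
1. 0 -> i / C _ C: no change
2. b -> p, d -> t, g -> k, v -> f, z -> s / _ #: no change
3. e -> o, i -> u / B C0 _: fires at position(s) 4: boruzerunasak
4. f -> v, k -> g / V _ V: no change
surface: boruzerunasak


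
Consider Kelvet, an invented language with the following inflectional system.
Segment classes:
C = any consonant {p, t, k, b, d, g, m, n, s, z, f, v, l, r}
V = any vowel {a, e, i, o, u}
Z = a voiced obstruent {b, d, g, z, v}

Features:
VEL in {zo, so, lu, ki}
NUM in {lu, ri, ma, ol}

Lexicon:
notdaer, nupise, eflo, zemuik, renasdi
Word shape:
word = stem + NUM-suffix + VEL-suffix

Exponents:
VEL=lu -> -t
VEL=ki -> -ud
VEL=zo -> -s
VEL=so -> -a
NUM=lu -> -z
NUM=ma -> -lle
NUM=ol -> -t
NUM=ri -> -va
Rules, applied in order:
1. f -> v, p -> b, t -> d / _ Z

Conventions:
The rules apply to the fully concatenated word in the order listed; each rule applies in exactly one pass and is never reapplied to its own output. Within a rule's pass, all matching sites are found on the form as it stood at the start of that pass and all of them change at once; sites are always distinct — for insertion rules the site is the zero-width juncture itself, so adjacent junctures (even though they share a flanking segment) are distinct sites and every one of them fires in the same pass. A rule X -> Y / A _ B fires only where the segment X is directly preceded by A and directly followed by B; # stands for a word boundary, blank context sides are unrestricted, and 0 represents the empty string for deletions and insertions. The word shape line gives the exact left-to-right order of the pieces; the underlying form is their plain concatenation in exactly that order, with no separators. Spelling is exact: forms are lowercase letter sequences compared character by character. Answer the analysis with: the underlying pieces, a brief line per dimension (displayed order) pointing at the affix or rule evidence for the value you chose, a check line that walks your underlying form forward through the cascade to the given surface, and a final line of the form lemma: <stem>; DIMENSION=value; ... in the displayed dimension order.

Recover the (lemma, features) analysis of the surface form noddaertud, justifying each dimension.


underlying: notdaer-t-ud
VEL=ki - signalled by the affix -ud
NUM=ol - signalled by the affix -t
check: notdaertud -> noddaertud
lemma: notdaer; VEL=ki; NUM=ol


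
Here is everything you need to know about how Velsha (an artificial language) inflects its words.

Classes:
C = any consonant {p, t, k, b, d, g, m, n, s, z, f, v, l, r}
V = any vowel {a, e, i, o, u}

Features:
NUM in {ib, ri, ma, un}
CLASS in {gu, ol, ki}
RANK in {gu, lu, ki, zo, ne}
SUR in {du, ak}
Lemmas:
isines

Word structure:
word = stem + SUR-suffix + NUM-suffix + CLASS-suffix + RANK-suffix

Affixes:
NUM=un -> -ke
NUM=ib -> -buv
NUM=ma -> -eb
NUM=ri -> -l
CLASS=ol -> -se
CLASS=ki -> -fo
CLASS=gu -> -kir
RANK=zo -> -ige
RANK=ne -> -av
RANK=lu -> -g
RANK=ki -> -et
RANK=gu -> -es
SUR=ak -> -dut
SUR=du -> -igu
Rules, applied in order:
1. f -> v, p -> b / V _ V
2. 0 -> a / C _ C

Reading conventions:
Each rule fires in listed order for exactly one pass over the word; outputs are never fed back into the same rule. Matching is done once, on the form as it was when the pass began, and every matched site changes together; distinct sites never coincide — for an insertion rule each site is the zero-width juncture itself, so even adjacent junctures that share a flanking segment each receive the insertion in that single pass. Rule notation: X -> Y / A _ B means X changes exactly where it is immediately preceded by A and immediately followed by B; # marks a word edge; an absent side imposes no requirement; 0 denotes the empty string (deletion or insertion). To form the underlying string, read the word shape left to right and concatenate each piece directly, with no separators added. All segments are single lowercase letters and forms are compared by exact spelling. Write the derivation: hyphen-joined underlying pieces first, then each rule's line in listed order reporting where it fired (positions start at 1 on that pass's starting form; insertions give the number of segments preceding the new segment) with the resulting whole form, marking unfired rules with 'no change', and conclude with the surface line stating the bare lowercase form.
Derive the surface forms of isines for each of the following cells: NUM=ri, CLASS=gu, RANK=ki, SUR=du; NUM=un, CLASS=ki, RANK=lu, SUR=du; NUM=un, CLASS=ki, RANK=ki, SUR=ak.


cell NUM=ri, CLASS=gu, RANK=ki, SUR=du:
underlying: isines-igu-l-kir-et
1. f -> v, p -> b / V _ V: no change
2. 0 -> a / C _ C: inserts after position(s) 10: isinesigulakiret
surface: isinesigulakiret

cell NUM=un, CLASS=ki, RANK=lu, SUR=du:
underlying: isines-igu-ke-fo-g
1. f -> v, p -> b / V _ V: fires at position(s) 12: isinesigukevog
2. 0 -> a / C _ C: no change
surface: isinesigukevog

cell NUM=un, CLASS=ki, RANK=ki, SUR=ak:
underlying: isines-dut-ke-fo-et
1. f -> v, p -> b / V _ V: fires at position(s) 12: isinesdutkevoet
2. 0 -> a / C _ C: inserts after position(s) 6, 9: isinesadutakevoet
surface: isinesadutakevoet


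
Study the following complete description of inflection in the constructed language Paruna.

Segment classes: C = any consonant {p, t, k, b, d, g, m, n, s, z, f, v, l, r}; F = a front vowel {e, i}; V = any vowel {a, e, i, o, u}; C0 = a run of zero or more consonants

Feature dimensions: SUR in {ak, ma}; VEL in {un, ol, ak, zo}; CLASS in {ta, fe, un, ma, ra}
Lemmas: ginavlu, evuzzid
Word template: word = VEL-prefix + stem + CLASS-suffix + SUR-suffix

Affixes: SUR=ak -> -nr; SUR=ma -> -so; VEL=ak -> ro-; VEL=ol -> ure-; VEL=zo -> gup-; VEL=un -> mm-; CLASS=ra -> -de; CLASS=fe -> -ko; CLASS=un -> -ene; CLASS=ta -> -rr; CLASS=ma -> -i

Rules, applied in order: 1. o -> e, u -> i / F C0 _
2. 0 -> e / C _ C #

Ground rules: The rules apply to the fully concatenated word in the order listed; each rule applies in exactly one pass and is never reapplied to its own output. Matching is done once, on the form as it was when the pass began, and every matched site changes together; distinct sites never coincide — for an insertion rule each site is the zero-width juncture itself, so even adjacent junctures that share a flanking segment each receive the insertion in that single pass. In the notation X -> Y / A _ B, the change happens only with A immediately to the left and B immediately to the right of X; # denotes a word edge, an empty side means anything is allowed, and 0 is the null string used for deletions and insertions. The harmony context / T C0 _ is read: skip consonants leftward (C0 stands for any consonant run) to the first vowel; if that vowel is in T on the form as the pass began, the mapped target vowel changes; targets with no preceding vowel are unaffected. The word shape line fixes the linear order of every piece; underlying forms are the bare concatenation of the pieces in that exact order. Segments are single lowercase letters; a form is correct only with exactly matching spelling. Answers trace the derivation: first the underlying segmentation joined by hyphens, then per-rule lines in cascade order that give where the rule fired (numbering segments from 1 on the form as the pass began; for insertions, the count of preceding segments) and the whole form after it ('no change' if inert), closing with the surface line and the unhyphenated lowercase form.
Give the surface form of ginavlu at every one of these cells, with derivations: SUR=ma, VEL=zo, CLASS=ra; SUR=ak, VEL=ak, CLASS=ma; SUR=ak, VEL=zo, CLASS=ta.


cell SUR=ma, VEL=zo, CLASS=ra:
underlying: gup-ginavlu-de-so
1. o -> e, u -> i / F C0 _: fires at position(s) 14: gupginavludese
2. 0 -> e / C _ C #: no change
surface: gupginavludese

cell SUR=ak, VEL=ak, CLASS=ma:
underlying: ro-ginavlu-i-nr
1. o -> e, u -> i / F C0 _: no change
2. 0 -> e / C _ C #: inserts after position(s) 11: roginavluiner
surface: roginavluiner

cell SUR=ak, VEL=zo, CLASS=ta:
underlying: gup-ginavlu-rr-nr
1. o -> e, u -> i / F C0 _: no change
2. 0 -> e / C _ C #: inserts after position(s) 13: gupginavlurrner
surface: gupginavlurrner


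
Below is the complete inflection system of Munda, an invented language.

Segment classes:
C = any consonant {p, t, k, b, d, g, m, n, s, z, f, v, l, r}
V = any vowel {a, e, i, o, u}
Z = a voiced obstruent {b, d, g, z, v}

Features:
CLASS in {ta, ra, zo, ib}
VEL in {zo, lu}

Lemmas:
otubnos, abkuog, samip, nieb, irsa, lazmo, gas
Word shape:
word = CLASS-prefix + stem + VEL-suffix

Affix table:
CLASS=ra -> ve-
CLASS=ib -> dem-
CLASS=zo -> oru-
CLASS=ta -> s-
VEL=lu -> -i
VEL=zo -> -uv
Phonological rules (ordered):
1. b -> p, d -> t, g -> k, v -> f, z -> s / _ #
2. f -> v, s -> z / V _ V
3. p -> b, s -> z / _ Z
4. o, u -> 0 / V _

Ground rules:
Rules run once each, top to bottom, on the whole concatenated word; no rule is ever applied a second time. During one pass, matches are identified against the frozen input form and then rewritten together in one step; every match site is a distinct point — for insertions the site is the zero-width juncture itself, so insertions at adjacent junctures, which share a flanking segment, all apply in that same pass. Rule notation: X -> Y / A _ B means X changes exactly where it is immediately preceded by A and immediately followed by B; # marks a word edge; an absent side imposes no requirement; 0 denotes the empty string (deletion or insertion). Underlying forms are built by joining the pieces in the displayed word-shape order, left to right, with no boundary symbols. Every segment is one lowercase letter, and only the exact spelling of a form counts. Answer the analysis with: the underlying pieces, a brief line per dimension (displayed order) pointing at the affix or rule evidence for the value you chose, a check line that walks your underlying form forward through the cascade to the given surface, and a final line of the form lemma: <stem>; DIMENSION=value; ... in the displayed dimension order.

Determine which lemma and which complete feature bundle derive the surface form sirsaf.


underlying: s-irsa-uv
CLASS=ta - signalled by the affix s-
VEL=zo - signalled by the affix -uv
check: sirsauv -> sirsauf -> sirsauf -> sirsauf -> sirsaf
lemma: irsa; CLASS=ta; VEL=zo
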